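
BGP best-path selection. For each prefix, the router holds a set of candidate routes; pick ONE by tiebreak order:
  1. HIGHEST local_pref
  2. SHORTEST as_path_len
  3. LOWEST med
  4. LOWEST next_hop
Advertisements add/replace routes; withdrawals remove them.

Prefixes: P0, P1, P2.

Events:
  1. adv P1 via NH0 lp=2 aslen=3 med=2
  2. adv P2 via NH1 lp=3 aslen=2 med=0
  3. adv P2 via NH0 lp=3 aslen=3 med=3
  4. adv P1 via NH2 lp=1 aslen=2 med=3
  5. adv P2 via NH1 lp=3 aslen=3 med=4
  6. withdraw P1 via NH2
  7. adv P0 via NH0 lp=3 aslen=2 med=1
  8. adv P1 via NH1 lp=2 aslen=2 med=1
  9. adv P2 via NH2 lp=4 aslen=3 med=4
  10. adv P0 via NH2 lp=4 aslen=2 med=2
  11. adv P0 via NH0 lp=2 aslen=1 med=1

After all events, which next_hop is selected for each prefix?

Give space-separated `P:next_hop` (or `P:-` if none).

Answer: P0:NH2 P1:NH1 P2:NH2

Derivation:
Op 1: best P0=- P1=NH0 P2=-
Op 2: best P0=- P1=NH0 P2=NH1
Op 3: best P0=- P1=NH0 P2=NH1
Op 4: best P0=- P1=NH0 P2=NH1
Op 5: best P0=- P1=NH0 P2=NH0
Op 6: best P0=- P1=NH0 P2=NH0
Op 7: best P0=NH0 P1=NH0 P2=NH0
Op 8: best P0=NH0 P1=NH1 P2=NH0
Op 9: best P0=NH0 P1=NH1 P2=NH2
Op 10: best P0=NH2 P1=NH1 P2=NH2
Op 11: best P0=NH2 P1=NH1 P2=NH2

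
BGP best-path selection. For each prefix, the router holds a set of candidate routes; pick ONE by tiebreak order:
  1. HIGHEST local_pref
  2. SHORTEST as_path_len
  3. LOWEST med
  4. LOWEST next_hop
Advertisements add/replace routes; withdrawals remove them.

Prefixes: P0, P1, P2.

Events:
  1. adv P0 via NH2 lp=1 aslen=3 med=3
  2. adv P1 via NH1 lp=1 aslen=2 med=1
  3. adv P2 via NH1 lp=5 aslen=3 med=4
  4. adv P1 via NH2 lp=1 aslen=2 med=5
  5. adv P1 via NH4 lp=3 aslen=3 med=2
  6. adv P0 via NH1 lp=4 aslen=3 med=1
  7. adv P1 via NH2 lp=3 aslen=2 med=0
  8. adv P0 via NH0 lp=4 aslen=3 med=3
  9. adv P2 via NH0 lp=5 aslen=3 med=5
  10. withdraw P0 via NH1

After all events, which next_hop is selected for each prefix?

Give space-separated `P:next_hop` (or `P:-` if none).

Op 1: best P0=NH2 P1=- P2=-
Op 2: best P0=NH2 P1=NH1 P2=-
Op 3: best P0=NH2 P1=NH1 P2=NH1
Op 4: best P0=NH2 P1=NH1 P2=NH1
Op 5: best P0=NH2 P1=NH4 P2=NH1
Op 6: best P0=NH1 P1=NH4 P2=NH1
Op 7: best P0=NH1 P1=NH2 P2=NH1
Op 8: best P0=NH1 P1=NH2 P2=NH1
Op 9: best P0=NH1 P1=NH2 P2=NH1
Op 10: best P0=NH0 P1=NH2 P2=NH1

Answer: P0:NH0 P1:NH2 P2:NH1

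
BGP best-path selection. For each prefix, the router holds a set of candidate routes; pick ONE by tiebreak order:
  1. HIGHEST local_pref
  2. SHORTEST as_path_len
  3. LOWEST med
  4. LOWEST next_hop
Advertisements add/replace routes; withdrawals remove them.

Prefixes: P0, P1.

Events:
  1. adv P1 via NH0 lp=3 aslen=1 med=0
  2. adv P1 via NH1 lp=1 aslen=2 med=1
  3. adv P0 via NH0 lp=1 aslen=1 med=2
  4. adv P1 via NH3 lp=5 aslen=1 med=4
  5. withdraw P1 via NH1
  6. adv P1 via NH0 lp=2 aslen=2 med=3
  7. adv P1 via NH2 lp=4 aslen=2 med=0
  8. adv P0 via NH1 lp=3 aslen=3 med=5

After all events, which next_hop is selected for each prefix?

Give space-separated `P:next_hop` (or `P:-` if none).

Op 1: best P0=- P1=NH0
Op 2: best P0=- P1=NH0
Op 3: best P0=NH0 P1=NH0
Op 4: best P0=NH0 P1=NH3
Op 5: best P0=NH0 P1=NH3
Op 6: best P0=NH0 P1=NH3
Op 7: best P0=NH0 P1=NH3
Op 8: best P0=NH1 P1=NH3

Answer: P0:NH1 P1:NH3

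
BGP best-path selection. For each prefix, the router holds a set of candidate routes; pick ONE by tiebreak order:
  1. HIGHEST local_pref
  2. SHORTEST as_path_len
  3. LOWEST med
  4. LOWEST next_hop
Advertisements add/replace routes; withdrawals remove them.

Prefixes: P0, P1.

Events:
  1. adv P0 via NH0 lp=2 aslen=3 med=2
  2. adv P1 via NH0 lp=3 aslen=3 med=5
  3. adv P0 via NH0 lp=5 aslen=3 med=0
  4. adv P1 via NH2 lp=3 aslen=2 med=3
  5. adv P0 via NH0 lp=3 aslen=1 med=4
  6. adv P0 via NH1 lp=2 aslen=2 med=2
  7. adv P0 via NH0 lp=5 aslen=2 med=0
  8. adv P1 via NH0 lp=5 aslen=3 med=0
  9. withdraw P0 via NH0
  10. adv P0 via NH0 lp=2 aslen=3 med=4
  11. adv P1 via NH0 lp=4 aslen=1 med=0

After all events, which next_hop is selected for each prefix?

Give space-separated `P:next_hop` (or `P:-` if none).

Op 1: best P0=NH0 P1=-
Op 2: best P0=NH0 P1=NH0
Op 3: best P0=NH0 P1=NH0
Op 4: best P0=NH0 P1=NH2
Op 5: best P0=NH0 P1=NH2
Op 6: best P0=NH0 P1=NH2
Op 7: best P0=NH0 P1=NH2
Op 8: best P0=NH0 P1=NH0
Op 9: best P0=NH1 P1=NH0
Op 10: best P0=NH1 P1=NH0
Op 11: best P0=NH1 P1=NH0

Answer: P0:NH1 P1:NH0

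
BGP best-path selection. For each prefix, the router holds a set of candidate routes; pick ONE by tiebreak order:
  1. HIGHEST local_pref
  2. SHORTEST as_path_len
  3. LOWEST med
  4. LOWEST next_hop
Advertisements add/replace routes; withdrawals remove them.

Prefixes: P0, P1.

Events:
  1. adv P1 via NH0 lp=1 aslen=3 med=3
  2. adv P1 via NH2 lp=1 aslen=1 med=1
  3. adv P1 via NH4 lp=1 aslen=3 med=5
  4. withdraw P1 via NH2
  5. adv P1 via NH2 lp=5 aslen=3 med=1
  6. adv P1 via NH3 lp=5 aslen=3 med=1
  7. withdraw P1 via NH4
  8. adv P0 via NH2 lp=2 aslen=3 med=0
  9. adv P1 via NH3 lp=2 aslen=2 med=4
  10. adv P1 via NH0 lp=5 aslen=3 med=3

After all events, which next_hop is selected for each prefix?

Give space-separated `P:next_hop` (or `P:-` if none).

Answer: P0:NH2 P1:NH2

Derivation:
Op 1: best P0=- P1=NH0
Op 2: best P0=- P1=NH2
Op 3: best P0=- P1=NH2
Op 4: best P0=- P1=NH0
Op 5: best P0=- P1=NH2
Op 6: best P0=- P1=NH2
Op 7: best P0=- P1=NH2
Op 8: best P0=NH2 P1=NH2
Op 9: best P0=NH2 P1=NH2
Op 10: best P0=NH2 P1=NH2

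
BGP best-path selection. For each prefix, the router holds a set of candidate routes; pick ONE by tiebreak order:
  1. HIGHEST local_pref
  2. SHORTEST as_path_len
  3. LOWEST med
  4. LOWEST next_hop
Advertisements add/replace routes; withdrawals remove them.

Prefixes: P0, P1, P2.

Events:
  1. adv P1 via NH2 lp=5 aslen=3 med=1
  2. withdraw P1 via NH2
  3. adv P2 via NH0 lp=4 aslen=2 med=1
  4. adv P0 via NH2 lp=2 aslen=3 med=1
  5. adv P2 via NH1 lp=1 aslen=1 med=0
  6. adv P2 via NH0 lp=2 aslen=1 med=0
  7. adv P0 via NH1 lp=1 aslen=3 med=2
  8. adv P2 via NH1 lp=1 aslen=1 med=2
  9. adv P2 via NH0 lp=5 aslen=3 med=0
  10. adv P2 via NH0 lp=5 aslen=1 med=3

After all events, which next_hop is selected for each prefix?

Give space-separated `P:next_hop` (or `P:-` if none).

Op 1: best P0=- P1=NH2 P2=-
Op 2: best P0=- P1=- P2=-
Op 3: best P0=- P1=- P2=NH0
Op 4: best P0=NH2 P1=- P2=NH0
Op 5: best P0=NH2 P1=- P2=NH0
Op 6: best P0=NH2 P1=- P2=NH0
Op 7: best P0=NH2 P1=- P2=NH0
Op 8: best P0=NH2 P1=- P2=NH0
Op 9: best P0=NH2 P1=- P2=NH0
Op 10: best P0=NH2 P1=- P2=NH0

Answer: P0:NH2 P1:- P2:NH0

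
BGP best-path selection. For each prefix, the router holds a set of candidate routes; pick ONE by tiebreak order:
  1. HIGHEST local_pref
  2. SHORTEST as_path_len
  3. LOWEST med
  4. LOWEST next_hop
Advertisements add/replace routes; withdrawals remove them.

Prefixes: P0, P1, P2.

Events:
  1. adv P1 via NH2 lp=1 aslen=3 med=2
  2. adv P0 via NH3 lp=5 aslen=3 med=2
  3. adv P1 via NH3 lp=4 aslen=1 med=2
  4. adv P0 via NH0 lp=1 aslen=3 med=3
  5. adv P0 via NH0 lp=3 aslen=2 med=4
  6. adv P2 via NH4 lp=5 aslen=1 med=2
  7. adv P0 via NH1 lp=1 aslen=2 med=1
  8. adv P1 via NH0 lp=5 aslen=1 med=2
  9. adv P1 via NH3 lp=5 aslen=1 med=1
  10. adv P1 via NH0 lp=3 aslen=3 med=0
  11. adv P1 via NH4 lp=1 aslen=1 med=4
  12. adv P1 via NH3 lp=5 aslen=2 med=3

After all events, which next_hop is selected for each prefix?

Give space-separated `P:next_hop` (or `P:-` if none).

Op 1: best P0=- P1=NH2 P2=-
Op 2: best P0=NH3 P1=NH2 P2=-
Op 3: best P0=NH3 P1=NH3 P2=-
Op 4: best P0=NH3 P1=NH3 P2=-
Op 5: best P0=NH3 P1=NH3 P2=-
Op 6: best P0=NH3 P1=NH3 P2=NH4
Op 7: best P0=NH3 P1=NH3 P2=NH4
Op 8: best P0=NH3 P1=NH0 P2=NH4
Op 9: best P0=NH3 P1=NH3 P2=NH4
Op 10: best P0=NH3 P1=NH3 P2=NH4
Op 11: best P0=NH3 P1=NH3 P2=NH4
Op 12: best P0=NH3 P1=NH3 P2=NH4

Answer: P0:NH3 P1:NH3 P2:NH4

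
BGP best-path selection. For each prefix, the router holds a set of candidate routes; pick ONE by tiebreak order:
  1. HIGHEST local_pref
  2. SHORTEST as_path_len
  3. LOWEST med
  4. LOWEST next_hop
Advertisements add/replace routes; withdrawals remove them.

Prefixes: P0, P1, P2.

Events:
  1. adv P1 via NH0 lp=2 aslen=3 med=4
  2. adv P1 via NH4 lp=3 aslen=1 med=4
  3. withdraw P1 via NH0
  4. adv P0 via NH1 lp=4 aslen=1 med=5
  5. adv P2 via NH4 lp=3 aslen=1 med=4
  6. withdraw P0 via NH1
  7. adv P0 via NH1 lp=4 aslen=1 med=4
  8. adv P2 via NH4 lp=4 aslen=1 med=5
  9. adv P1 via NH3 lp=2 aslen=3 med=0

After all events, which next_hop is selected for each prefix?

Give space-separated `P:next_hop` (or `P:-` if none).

Op 1: best P0=- P1=NH0 P2=-
Op 2: best P0=- P1=NH4 P2=-
Op 3: best P0=- P1=NH4 P2=-
Op 4: best P0=NH1 P1=NH4 P2=-
Op 5: best P0=NH1 P1=NH4 P2=NH4
Op 6: best P0=- P1=NH4 P2=NH4
Op 7: best P0=NH1 P1=NH4 P2=NH4
Op 8: best P0=NH1 P1=NH4 P2=NH4
Op 9: best P0=NH1 P1=NH4 P2=NH4

Answer: P0:NH1 P1:NH4 P2:NH4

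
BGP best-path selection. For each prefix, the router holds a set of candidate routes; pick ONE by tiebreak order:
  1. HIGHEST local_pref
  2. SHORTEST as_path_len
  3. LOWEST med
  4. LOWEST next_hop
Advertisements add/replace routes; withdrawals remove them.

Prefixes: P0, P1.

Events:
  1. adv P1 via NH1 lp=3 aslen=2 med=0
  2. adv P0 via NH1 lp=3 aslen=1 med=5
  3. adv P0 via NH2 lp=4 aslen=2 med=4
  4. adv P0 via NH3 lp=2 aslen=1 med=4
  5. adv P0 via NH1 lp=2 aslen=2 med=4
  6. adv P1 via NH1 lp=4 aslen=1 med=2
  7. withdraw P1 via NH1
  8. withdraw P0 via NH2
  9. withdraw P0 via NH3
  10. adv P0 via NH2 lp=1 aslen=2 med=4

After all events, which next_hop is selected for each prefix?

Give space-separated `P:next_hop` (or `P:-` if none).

Op 1: best P0=- P1=NH1
Op 2: best P0=NH1 P1=NH1
Op 3: best P0=NH2 P1=NH1
Op 4: best P0=NH2 P1=NH1
Op 5: best P0=NH2 P1=NH1
Op 6: best P0=NH2 P1=NH1
Op 7: best P0=NH2 P1=-
Op 8: best P0=NH3 P1=-
Op 9: best P0=NH1 P1=-
Op 10: best P0=NH1 P1=-

Answer: P0:NH1 P1:-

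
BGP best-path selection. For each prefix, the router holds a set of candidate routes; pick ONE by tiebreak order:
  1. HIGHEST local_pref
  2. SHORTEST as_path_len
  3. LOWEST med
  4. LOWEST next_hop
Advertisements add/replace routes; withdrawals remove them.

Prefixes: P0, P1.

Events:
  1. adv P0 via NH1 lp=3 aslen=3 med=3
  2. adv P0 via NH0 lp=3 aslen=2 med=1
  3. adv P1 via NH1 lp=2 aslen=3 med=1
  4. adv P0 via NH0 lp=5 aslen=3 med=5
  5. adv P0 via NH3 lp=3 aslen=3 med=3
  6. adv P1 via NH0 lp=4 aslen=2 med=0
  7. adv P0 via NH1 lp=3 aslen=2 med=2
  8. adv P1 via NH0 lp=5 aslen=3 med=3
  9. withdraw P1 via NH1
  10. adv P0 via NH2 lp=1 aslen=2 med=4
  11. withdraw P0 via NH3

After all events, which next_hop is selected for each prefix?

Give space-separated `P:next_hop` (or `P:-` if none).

Op 1: best P0=NH1 P1=-
Op 2: best P0=NH0 P1=-
Op 3: best P0=NH0 P1=NH1
Op 4: best P0=NH0 P1=NH1
Op 5: best P0=NH0 P1=NH1
Op 6: best P0=NH0 P1=NH0
Op 7: best P0=NH0 P1=NH0
Op 8: best P0=NH0 P1=NH0
Op 9: best P0=NH0 P1=NH0
Op 10: best P0=NH0 P1=NH0
Op 11: best P0=NH0 P1=NH0

Answer: P0:NH0 P1:NH0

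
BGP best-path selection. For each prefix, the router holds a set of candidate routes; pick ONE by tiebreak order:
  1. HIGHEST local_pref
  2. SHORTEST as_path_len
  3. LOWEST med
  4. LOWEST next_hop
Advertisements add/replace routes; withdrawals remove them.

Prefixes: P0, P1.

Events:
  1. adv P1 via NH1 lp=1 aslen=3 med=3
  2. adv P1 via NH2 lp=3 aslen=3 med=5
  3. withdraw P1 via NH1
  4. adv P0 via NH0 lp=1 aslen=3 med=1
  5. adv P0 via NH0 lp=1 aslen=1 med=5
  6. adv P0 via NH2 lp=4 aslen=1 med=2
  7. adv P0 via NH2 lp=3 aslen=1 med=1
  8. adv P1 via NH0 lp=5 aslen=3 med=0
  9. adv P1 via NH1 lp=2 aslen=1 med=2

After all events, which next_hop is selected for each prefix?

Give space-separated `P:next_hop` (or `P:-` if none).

Answer: P0:NH2 P1:NH0

Derivation:
Op 1: best P0=- P1=NH1
Op 2: best P0=- P1=NH2
Op 3: best P0=- P1=NH2
Op 4: best P0=NH0 P1=NH2
Op 5: best P0=NH0 P1=NH2
Op 6: best P0=NH2 P1=NH2
Op 7: best P0=NH2 P1=NH2
Op 8: best P0=NH2 P1=NH0
Op 9: best P0=NH2 P1=NH0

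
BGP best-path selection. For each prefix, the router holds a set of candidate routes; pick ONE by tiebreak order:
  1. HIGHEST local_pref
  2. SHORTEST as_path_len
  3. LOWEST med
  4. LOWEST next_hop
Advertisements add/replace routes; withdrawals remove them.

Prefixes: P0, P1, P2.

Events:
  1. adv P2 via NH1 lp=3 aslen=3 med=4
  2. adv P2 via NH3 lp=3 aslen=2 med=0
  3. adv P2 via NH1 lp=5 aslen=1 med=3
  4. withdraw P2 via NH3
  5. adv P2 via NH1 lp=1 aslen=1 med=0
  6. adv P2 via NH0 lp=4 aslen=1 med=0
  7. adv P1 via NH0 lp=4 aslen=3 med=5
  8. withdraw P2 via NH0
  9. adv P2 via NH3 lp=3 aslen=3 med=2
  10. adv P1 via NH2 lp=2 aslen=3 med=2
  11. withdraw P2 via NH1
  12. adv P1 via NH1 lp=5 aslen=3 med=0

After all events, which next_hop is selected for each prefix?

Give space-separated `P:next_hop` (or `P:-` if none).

Op 1: best P0=- P1=- P2=NH1
Op 2: best P0=- P1=- P2=NH3
Op 3: best P0=- P1=- P2=NH1
Op 4: best P0=- P1=- P2=NH1
Op 5: best P0=- P1=- P2=NH1
Op 6: best P0=- P1=- P2=NH0
Op 7: best P0=- P1=NH0 P2=NH0
Op 8: best P0=- P1=NH0 P2=NH1
Op 9: best P0=- P1=NH0 P2=NH3
Op 10: best P0=- P1=NH0 P2=NH3
Op 11: best P0=- P1=NH0 P2=NH3
Op 12: best P0=- P1=NH1 P2=NH3

Answer: P0:- P1:NH1 P2:NH3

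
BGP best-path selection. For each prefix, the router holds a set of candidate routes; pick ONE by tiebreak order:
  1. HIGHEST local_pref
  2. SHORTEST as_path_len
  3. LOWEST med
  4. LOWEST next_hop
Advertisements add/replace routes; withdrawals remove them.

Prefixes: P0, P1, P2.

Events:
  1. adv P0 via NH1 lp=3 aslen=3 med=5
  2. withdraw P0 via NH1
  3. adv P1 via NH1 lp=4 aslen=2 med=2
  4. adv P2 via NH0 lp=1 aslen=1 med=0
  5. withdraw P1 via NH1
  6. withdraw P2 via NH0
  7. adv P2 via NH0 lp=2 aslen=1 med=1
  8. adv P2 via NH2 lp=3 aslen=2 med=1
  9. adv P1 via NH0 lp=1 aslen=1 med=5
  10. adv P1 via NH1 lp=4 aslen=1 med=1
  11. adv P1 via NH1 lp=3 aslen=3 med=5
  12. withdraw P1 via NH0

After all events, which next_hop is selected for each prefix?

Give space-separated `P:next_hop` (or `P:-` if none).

Op 1: best P0=NH1 P1=- P2=-
Op 2: best P0=- P1=- P2=-
Op 3: best P0=- P1=NH1 P2=-
Op 4: best P0=- P1=NH1 P2=NH0
Op 5: best P0=- P1=- P2=NH0
Op 6: best P0=- P1=- P2=-
Op 7: best P0=- P1=- P2=NH0
Op 8: best P0=- P1=- P2=NH2
Op 9: best P0=- P1=NH0 P2=NH2
Op 10: best P0=- P1=NH1 P2=NH2
Op 11: best P0=- P1=NH1 P2=NH2
Op 12: best P0=- P1=NH1 P2=NH2

Answer: P0:- P1:NH1 P2:NH2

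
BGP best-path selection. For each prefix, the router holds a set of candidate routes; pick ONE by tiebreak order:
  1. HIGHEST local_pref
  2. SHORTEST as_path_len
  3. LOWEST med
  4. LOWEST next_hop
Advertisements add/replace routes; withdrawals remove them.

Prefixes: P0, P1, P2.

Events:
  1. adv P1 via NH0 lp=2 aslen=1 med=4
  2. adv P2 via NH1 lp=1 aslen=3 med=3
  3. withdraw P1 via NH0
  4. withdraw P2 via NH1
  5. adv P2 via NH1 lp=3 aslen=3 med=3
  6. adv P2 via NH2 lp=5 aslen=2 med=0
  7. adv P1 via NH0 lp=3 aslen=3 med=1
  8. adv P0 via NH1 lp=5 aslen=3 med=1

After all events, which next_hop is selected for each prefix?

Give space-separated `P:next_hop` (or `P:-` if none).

Answer: P0:NH1 P1:NH0 P2:NH2

Derivation:
Op 1: best P0=- P1=NH0 P2=-
Op 2: best P0=- P1=NH0 P2=NH1
Op 3: best P0=- P1=- P2=NH1
Op 4: best P0=- P1=- P2=-
Op 5: best P0=- P1=- P2=NH1
Op 6: best P0=- P1=- P2=NH2
Op 7: best P0=- P1=NH0 P2=NH2
Op 8: best P0=NH1 P1=NH0 P2=NH2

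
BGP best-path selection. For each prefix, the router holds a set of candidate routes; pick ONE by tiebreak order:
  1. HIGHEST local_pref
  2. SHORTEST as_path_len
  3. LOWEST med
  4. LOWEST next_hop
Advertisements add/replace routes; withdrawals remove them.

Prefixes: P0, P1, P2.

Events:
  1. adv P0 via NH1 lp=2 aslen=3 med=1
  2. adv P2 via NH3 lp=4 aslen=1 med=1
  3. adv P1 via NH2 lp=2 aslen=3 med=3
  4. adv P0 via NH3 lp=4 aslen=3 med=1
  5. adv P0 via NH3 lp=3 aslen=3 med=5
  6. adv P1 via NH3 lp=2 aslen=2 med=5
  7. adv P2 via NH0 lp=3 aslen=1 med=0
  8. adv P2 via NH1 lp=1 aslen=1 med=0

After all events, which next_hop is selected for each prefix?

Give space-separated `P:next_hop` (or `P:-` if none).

Op 1: best P0=NH1 P1=- P2=-
Op 2: best P0=NH1 P1=- P2=NH3
Op 3: best P0=NH1 P1=NH2 P2=NH3
Op 4: best P0=NH3 P1=NH2 P2=NH3
Op 5: best P0=NH3 P1=NH2 P2=NH3
Op 6: best P0=NH3 P1=NH3 P2=NH3
Op 7: best P0=NH3 P1=NH3 P2=NH3
Op 8: best P0=NH3 P1=NH3 P2=NH3

Answer: P0:NH3 P1:NH3 P2:NH3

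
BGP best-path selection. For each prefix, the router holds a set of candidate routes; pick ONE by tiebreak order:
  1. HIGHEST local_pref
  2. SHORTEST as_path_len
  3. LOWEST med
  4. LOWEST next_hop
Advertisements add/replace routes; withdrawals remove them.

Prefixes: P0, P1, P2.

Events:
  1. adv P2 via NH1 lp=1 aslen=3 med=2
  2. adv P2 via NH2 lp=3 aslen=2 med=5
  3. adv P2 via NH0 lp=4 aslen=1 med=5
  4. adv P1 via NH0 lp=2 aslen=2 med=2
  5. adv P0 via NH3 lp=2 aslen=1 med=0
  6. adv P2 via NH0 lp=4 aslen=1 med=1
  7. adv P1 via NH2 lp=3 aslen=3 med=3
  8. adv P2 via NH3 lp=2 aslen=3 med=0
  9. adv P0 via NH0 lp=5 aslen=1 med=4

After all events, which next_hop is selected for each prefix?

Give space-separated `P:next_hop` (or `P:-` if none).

Answer: P0:NH0 P1:NH2 P2:NH0

Derivation:
Op 1: best P0=- P1=- P2=NH1
Op 2: best P0=- P1=- P2=NH2
Op 3: best P0=- P1=- P2=NH0
Op 4: best P0=- P1=NH0 P2=NH0
Op 5: best P0=NH3 P1=NH0 P2=NH0
Op 6: best P0=NH3 P1=NH0 P2=NH0
Op 7: best P0=NH3 P1=NH2 P2=NH0
Op 8: best P0=NH3 P1=NH2 P2=NH0
Op 9: best P0=NH0 P1=NH2 P2=NH0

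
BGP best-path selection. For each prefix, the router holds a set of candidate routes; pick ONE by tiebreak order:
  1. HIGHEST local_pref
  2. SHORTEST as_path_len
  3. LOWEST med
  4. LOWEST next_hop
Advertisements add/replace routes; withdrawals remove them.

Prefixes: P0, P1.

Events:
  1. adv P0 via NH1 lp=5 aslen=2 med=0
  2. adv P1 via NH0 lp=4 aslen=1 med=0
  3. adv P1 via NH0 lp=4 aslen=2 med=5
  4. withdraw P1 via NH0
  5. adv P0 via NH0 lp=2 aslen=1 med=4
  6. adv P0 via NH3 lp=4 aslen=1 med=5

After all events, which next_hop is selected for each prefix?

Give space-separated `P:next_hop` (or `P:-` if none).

Op 1: best P0=NH1 P1=-
Op 2: best P0=NH1 P1=NH0
Op 3: best P0=NH1 P1=NH0
Op 4: best P0=NH1 P1=-
Op 5: best P0=NH1 P1=-
Op 6: best P0=NH1 P1=-

Answer: P0:NH1 P1:-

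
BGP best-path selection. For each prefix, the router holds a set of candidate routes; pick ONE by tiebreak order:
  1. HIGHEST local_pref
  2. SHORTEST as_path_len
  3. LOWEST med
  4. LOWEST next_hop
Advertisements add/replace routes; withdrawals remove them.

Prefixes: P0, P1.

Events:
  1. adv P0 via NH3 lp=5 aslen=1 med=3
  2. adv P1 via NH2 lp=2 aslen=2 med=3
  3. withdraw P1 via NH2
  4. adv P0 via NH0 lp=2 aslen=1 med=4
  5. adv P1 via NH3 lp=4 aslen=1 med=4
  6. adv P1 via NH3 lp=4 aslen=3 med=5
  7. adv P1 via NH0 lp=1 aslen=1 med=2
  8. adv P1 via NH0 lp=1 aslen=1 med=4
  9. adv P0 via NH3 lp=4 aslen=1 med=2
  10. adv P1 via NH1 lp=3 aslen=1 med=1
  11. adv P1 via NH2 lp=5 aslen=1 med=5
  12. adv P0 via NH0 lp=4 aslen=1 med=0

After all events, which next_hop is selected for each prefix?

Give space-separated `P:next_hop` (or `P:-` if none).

Answer: P0:NH0 P1:NH2

Derivation:
Op 1: best P0=NH3 P1=-
Op 2: best P0=NH3 P1=NH2
Op 3: best P0=NH3 P1=-
Op 4: best P0=NH3 P1=-
Op 5: best P0=NH3 P1=NH3
Op 6: best P0=NH3 P1=NH3
Op 7: best P0=NH3 P1=NH3
Op 8: best P0=NH3 P1=NH3
Op 9: best P0=NH3 P1=NH3
Op 10: best P0=NH3 P1=NH3
Op 11: best P0=NH3 P1=NH2
Op 12: best P0=NH0 P1=NH2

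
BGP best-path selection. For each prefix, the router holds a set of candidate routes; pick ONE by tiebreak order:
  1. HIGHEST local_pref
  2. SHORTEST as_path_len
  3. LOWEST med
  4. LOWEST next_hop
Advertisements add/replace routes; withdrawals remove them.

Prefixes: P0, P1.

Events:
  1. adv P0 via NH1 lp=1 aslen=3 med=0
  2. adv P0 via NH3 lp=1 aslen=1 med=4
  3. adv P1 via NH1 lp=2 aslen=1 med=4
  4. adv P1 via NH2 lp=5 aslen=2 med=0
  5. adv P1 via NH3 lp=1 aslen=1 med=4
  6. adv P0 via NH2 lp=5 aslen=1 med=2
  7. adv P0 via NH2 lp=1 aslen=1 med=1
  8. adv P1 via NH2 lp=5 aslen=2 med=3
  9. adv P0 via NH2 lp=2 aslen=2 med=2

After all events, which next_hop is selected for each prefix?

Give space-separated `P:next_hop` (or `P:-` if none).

Answer: P0:NH2 P1:NH2

Derivation:
Op 1: best P0=NH1 P1=-
Op 2: best P0=NH3 P1=-
Op 3: best P0=NH3 P1=NH1
Op 4: best P0=NH3 P1=NH2
Op 5: best P0=NH3 P1=NH2
Op 6: best P0=NH2 P1=NH2
Op 7: best P0=NH2 P1=NH2
Op 8: best P0=NH2 P1=NH2
Op 9: best P0=NH2 P1=NH2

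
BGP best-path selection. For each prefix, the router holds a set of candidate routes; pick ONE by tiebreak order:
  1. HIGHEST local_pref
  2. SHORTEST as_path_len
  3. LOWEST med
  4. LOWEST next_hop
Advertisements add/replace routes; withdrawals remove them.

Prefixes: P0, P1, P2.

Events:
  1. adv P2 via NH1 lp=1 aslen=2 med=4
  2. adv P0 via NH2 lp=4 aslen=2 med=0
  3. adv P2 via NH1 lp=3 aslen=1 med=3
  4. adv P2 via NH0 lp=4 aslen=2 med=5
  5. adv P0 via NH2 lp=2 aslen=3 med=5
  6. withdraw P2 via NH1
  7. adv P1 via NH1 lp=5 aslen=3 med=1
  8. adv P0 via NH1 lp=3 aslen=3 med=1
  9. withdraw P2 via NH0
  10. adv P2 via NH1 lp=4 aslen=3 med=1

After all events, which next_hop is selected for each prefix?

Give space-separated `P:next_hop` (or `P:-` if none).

Answer: P0:NH1 P1:NH1 P2:NH1

Derivation:
Op 1: best P0=- P1=- P2=NH1
Op 2: best P0=NH2 P1=- P2=NH1
Op 3: best P0=NH2 P1=- P2=NH1
Op 4: best P0=NH2 P1=- P2=NH0
Op 5: best P0=NH2 P1=- P2=NH0
Op 6: best P0=NH2 P1=- P2=NH0
Op 7: best P0=NH2 P1=NH1 P2=NH0
Op 8: best P0=NH1 P1=NH1 P2=NH0
Op 9: best P0=NH1 P1=NH1 P2=-
Op 10: best P0=NH1 P1=NH1 P2=NH1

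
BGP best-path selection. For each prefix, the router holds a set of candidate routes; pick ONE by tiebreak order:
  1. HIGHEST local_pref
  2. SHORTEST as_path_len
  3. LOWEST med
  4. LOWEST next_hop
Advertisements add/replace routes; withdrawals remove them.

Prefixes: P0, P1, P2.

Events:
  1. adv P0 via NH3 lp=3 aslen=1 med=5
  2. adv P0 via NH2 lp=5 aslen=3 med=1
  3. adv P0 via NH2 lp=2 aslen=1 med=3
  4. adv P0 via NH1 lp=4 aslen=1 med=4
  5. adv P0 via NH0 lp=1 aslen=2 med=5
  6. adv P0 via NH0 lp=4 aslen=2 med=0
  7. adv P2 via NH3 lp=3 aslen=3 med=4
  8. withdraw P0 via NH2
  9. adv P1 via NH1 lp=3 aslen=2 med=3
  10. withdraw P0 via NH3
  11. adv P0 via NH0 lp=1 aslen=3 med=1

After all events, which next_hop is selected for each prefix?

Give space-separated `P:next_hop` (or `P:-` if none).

Answer: P0:NH1 P1:NH1 P2:NH3

Derivation:
Op 1: best P0=NH3 P1=- P2=-
Op 2: best P0=NH2 P1=- P2=-
Op 3: best P0=NH3 P1=- P2=-
Op 4: best P0=NH1 P1=- P2=-
Op 5: best P0=NH1 P1=- P2=-
Op 6: best P0=NH1 P1=- P2=-
Op 7: best P0=NH1 P1=- P2=NH3
Op 8: best P0=NH1 P1=- P2=NH3
Op 9: best P0=NH1 P1=NH1 P2=NH3
Op 10: best P0=NH1 P1=NH1 P2=NH3
Op 11: best P0=NH1 P1=NH1 P2=NH3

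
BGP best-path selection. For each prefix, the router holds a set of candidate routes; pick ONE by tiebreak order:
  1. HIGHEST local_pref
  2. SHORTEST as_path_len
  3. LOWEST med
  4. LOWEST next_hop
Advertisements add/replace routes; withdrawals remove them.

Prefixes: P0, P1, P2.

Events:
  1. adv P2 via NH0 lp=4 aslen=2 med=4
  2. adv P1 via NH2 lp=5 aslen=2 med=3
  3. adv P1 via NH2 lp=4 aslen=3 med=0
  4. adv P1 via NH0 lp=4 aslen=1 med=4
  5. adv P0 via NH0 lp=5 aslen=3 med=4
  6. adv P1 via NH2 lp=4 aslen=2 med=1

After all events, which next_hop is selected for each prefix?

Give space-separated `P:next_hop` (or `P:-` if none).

Answer: P0:NH0 P1:NH0 P2:NH0

Derivation:
Op 1: best P0=- P1=- P2=NH0
Op 2: best P0=- P1=NH2 P2=NH0
Op 3: best P0=- P1=NH2 P2=NH0
Op 4: best P0=- P1=NH0 P2=NH0
Op 5: best P0=NH0 P1=NH0 P2=NH0
Op 6: best P0=NH0 P1=NH0 P2=NH0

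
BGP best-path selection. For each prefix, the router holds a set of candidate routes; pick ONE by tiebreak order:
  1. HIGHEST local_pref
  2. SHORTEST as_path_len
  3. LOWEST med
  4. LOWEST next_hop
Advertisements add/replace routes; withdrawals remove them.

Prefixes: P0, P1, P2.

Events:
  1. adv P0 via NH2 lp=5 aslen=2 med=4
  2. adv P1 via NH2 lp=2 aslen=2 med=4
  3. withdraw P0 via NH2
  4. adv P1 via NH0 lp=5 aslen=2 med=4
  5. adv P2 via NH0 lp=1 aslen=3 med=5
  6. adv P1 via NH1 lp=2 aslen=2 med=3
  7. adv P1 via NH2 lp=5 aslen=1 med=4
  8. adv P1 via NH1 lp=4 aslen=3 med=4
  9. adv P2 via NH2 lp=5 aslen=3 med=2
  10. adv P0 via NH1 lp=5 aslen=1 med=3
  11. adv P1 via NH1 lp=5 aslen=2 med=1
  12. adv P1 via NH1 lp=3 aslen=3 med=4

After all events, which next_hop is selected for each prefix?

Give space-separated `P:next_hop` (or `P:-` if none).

Op 1: best P0=NH2 P1=- P2=-
Op 2: best P0=NH2 P1=NH2 P2=-
Op 3: best P0=- P1=NH2 P2=-
Op 4: best P0=- P1=NH0 P2=-
Op 5: best P0=- P1=NH0 P2=NH0
Op 6: best P0=- P1=NH0 P2=NH0
Op 7: best P0=- P1=NH2 P2=NH0
Op 8: best P0=- P1=NH2 P2=NH0
Op 9: best P0=- P1=NH2 P2=NH2
Op 10: best P0=NH1 P1=NH2 P2=NH2
Op 11: best P0=NH1 P1=NH2 P2=NH2
Op 12: best P0=NH1 P1=NH2 P2=NH2

Answer: P0:NH1 P1:NH2 P2:NH2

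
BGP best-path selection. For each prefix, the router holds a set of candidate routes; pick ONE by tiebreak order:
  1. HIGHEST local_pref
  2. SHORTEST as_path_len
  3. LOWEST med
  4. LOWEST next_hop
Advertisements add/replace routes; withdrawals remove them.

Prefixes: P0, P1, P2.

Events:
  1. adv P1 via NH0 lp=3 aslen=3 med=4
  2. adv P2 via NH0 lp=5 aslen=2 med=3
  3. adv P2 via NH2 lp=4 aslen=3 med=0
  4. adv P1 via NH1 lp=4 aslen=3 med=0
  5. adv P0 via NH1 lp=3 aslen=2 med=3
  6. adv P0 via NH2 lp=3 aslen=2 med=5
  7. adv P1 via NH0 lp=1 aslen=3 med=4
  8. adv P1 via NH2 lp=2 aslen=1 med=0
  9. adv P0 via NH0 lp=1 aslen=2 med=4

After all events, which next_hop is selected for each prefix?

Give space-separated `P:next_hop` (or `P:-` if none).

Op 1: best P0=- P1=NH0 P2=-
Op 2: best P0=- P1=NH0 P2=NH0
Op 3: best P0=- P1=NH0 P2=NH0
Op 4: best P0=- P1=NH1 P2=NH0
Op 5: best P0=NH1 P1=NH1 P2=NH0
Op 6: best P0=NH1 P1=NH1 P2=NH0
Op 7: best P0=NH1 P1=NH1 P2=NH0
Op 8: best P0=NH1 P1=NH1 P2=NH0
Op 9: best P0=NH1 P1=NH1 P2=NH0

Answer: P0:NH1 P1:NH1 P2:NH0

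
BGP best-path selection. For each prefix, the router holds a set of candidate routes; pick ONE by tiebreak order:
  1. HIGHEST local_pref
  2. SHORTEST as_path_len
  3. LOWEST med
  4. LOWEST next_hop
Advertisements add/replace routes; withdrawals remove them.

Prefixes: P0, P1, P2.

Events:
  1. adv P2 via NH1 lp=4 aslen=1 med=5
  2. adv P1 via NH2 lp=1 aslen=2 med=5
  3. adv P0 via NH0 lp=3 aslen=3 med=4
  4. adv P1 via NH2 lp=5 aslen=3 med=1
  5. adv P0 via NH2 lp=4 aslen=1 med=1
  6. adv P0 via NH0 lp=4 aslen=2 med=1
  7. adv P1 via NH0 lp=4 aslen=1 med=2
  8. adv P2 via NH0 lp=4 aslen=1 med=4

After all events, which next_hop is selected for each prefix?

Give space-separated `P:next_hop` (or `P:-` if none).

Answer: P0:NH2 P1:NH2 P2:NH0

Derivation:
Op 1: best P0=- P1=- P2=NH1
Op 2: best P0=- P1=NH2 P2=NH1
Op 3: best P0=NH0 P1=NH2 P2=NH1
Op 4: best P0=NH0 P1=NH2 P2=NH1
Op 5: best P0=NH2 P1=NH2 P2=NH1
Op 6: best P0=NH2 P1=NH2 P2=NH1
Op 7: best P0=NH2 P1=NH2 P2=NH1
Op 8: best P0=NH2 P1=NH2 P2=NH0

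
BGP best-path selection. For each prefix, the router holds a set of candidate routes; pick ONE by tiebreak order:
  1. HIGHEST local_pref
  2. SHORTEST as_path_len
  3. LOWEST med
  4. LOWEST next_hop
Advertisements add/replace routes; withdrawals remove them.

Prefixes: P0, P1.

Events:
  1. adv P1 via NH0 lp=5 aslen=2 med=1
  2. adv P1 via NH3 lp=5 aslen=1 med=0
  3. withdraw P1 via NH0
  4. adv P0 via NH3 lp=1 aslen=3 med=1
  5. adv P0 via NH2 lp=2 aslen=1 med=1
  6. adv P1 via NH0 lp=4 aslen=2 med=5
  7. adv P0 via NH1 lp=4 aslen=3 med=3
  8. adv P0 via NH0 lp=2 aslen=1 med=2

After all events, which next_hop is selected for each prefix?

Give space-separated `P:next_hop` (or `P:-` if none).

Op 1: best P0=- P1=NH0
Op 2: best P0=- P1=NH3
Op 3: best P0=- P1=NH3
Op 4: best P0=NH3 P1=NH3
Op 5: best P0=NH2 P1=NH3
Op 6: best P0=NH2 P1=NH3
Op 7: best P0=NH1 P1=NH3
Op 8: best P0=NH1 P1=NH3

Answer: P0:NH1 P1:NH3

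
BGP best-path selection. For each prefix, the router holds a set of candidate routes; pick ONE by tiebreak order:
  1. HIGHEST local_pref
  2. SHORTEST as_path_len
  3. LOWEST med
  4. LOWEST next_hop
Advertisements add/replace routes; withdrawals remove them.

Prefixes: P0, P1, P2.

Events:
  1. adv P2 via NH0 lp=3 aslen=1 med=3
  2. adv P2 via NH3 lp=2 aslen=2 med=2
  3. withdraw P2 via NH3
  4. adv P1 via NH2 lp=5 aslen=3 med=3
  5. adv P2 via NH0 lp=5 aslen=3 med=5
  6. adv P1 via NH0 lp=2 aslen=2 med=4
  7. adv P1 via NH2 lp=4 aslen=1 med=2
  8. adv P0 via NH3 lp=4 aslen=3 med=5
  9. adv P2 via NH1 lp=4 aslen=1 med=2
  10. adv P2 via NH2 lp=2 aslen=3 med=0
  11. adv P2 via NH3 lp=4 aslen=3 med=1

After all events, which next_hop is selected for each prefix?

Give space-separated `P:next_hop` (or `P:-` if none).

Answer: P0:NH3 P1:NH2 P2:NH0

Derivation:
Op 1: best P0=- P1=- P2=NH0
Op 2: best P0=- P1=- P2=NH0
Op 3: best P0=- P1=- P2=NH0
Op 4: best P0=- P1=NH2 P2=NH0
Op 5: best P0=- P1=NH2 P2=NH0
Op 6: best P0=- P1=NH2 P2=NH0
Op 7: best P0=- P1=NH2 P2=NH0
Op 8: best P0=NH3 P1=NH2 P2=NH0
Op 9: best P0=NH3 P1=NH2 P2=NH0
Op 10: best P0=NH3 P1=NH2 P2=NH0
Op 11: best P0=NH3 P1=NH2 P2=NH0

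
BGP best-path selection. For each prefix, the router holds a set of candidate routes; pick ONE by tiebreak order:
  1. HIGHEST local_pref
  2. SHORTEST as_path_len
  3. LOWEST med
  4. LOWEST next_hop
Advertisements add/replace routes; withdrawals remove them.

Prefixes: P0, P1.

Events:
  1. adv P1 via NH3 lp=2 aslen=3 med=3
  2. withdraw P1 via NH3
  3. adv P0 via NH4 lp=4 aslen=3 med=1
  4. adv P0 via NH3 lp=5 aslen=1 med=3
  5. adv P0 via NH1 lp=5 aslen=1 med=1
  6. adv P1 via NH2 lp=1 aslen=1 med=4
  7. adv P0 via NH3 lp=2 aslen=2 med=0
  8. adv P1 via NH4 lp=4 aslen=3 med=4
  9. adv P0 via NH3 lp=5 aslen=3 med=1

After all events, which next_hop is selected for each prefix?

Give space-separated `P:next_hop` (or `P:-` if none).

Answer: P0:NH1 P1:NH4

Derivation:
Op 1: best P0=- P1=NH3
Op 2: best P0=- P1=-
Op 3: best P0=NH4 P1=-
Op 4: best P0=NH3 P1=-
Op 5: best P0=NH1 P1=-
Op 6: best P0=NH1 P1=NH2
Op 7: best P0=NH1 P1=NH2
Op 8: best P0=NH1 P1=NH4
Op 9: best P0=NH1 P1=NH4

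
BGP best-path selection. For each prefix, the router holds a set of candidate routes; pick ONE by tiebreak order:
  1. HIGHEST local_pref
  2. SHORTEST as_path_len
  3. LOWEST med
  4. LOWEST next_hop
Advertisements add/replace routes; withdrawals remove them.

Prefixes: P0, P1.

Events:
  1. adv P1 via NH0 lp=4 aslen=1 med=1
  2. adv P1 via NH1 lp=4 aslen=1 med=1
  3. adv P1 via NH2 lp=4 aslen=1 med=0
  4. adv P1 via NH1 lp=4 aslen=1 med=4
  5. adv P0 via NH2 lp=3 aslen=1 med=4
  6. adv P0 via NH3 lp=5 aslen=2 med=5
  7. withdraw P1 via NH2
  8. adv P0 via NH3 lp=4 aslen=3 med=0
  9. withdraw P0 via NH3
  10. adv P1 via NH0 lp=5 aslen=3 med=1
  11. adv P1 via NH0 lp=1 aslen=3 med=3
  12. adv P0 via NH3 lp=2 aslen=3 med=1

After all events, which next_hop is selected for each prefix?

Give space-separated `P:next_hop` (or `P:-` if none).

Op 1: best P0=- P1=NH0
Op 2: best P0=- P1=NH0
Op 3: best P0=- P1=NH2
Op 4: best P0=- P1=NH2
Op 5: best P0=NH2 P1=NH2
Op 6: best P0=NH3 P1=NH2
Op 7: best P0=NH3 P1=NH0
Op 8: best P0=NH3 P1=NH0
Op 9: best P0=NH2 P1=NH0
Op 10: best P0=NH2 P1=NH0
Op 11: best P0=NH2 P1=NH1
Op 12: best P0=NH2 P1=NH1

Answer: P0:NH2 P1:NH1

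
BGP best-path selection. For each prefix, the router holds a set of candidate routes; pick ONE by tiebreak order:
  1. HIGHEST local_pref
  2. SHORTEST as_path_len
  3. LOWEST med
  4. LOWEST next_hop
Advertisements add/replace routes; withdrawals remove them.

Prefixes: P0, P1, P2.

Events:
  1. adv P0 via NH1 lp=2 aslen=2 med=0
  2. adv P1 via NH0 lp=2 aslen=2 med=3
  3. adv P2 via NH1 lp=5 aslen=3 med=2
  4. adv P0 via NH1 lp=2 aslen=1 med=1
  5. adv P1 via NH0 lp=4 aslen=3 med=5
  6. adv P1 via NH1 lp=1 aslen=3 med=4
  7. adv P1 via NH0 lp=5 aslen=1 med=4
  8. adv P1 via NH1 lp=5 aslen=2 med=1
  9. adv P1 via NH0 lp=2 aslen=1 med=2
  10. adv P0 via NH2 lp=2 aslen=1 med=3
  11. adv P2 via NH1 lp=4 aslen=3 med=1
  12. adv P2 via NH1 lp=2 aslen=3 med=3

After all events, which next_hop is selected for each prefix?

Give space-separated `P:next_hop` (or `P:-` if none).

Op 1: best P0=NH1 P1=- P2=-
Op 2: best P0=NH1 P1=NH0 P2=-
Op 3: best P0=NH1 P1=NH0 P2=NH1
Op 4: best P0=NH1 P1=NH0 P2=NH1
Op 5: best P0=NH1 P1=NH0 P2=NH1
Op 6: best P0=NH1 P1=NH0 P2=NH1
Op 7: best P0=NH1 P1=NH0 P2=NH1
Op 8: best P0=NH1 P1=NH0 P2=NH1
Op 9: best P0=NH1 P1=NH1 P2=NH1
Op 10: best P0=NH1 P1=NH1 P2=NH1
Op 11: best P0=NH1 P1=NH1 P2=NH1
Op 12: best P0=NH1 P1=NH1 P2=NH1

Answer: P0:NH1 P1:NH1 P2:NH1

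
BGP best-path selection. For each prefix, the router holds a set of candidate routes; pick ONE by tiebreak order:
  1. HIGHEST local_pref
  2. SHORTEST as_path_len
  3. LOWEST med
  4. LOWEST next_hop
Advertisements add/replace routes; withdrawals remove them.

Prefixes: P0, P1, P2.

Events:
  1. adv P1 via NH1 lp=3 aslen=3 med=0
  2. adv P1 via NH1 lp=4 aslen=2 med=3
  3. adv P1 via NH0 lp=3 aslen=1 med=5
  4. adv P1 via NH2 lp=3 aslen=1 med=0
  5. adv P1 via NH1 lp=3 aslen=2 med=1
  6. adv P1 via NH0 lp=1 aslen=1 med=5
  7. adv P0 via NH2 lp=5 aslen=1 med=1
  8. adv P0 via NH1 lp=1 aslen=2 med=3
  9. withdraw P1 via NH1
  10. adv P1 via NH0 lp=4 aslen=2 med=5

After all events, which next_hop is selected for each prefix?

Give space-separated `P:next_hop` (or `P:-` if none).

Op 1: best P0=- P1=NH1 P2=-
Op 2: best P0=- P1=NH1 P2=-
Op 3: best P0=- P1=NH1 P2=-
Op 4: best P0=- P1=NH1 P2=-
Op 5: best P0=- P1=NH2 P2=-
Op 6: best P0=- P1=NH2 P2=-
Op 7: best P0=NH2 P1=NH2 P2=-
Op 8: best P0=NH2 P1=NH2 P2=-
Op 9: best P0=NH2 P1=NH2 P2=-
Op 10: best P0=NH2 P1=NH0 P2=-

Answer: P0:NH2 P1:NH0 P2:-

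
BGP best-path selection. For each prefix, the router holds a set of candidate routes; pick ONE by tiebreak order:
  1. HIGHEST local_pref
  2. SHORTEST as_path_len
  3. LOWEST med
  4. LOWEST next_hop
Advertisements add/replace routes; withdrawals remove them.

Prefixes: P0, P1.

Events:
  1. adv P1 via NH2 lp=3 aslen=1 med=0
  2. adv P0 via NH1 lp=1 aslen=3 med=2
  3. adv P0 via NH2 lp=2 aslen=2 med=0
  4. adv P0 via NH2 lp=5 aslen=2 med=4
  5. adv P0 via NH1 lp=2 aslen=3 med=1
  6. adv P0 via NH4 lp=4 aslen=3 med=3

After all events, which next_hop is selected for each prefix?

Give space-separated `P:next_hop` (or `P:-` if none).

Answer: P0:NH2 P1:NH2

Derivation:
Op 1: best P0=- P1=NH2
Op 2: best P0=NH1 P1=NH2
Op 3: best P0=NH2 P1=NH2
Op 4: best P0=NH2 P1=NH2
Op 5: best P0=NH2 P1=NH2
Op 6: best P0=NH2 P1=NH2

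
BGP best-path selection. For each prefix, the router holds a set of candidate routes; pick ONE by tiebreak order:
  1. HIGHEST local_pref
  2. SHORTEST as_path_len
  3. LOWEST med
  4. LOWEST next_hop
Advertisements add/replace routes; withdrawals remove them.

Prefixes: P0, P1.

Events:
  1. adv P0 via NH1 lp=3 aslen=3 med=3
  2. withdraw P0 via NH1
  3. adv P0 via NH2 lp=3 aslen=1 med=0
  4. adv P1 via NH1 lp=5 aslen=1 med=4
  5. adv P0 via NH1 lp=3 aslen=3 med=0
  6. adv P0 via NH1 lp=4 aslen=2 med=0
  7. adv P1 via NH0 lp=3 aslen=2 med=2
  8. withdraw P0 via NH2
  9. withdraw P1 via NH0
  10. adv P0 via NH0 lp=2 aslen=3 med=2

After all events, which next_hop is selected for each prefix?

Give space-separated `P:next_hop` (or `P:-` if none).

Answer: P0:NH1 P1:NH1

Derivation:
Op 1: best P0=NH1 P1=-
Op 2: best P0=- P1=-
Op 3: best P0=NH2 P1=-
Op 4: best P0=NH2 P1=NH1
Op 5: best P0=NH2 P1=NH1
Op 6: best P0=NH1 P1=NH1
Op 7: best P0=NH1 P1=NH1
Op 8: best P0=NH1 P1=NH1
Op 9: best P0=NH1 P1=NH1
Op 10: best P0=NH1 P1=NH1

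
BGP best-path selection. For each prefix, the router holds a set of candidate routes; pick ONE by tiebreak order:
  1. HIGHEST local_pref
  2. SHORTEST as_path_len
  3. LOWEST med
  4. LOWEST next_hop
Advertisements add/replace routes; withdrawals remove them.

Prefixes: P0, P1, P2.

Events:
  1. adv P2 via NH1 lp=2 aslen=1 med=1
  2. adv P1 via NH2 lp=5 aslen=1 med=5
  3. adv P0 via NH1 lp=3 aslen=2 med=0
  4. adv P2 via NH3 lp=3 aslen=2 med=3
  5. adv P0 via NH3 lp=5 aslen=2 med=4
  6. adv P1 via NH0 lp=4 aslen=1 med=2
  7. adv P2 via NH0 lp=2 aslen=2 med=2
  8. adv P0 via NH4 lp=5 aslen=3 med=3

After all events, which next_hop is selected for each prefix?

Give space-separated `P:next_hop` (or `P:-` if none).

Op 1: best P0=- P1=- P2=NH1
Op 2: best P0=- P1=NH2 P2=NH1
Op 3: best P0=NH1 P1=NH2 P2=NH1
Op 4: best P0=NH1 P1=NH2 P2=NH3
Op 5: best P0=NH3 P1=NH2 P2=NH3
Op 6: best P0=NH3 P1=NH2 P2=NH3
Op 7: best P0=NH3 P1=NH2 P2=NH3
Op 8: best P0=NH3 P1=NH2 P2=NH3

Answer: P0:NH3 P1:NH2 P2:NH3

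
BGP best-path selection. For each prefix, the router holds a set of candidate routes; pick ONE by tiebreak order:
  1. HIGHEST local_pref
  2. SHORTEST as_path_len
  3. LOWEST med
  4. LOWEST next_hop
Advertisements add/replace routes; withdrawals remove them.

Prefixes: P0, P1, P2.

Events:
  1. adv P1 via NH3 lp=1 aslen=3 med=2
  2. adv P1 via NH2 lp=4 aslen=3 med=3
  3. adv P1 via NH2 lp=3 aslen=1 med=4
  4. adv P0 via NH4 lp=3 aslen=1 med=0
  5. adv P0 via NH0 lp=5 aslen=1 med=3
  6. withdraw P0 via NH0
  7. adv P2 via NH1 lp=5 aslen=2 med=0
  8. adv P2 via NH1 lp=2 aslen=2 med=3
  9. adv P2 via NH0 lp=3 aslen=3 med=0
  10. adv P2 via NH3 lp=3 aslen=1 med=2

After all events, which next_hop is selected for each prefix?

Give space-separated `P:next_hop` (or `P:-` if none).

Op 1: best P0=- P1=NH3 P2=-
Op 2: best P0=- P1=NH2 P2=-
Op 3: best P0=- P1=NH2 P2=-
Op 4: best P0=NH4 P1=NH2 P2=-
Op 5: best P0=NH0 P1=NH2 P2=-
Op 6: best P0=NH4 P1=NH2 P2=-
Op 7: best P0=NH4 P1=NH2 P2=NH1
Op 8: best P0=NH4 P1=NH2 P2=NH1
Op 9: best P0=NH4 P1=NH2 P2=NH0
Op 10: best P0=NH4 P1=NH2 P2=NH3

Answer: P0:NH4 P1:NH2 P2:NH3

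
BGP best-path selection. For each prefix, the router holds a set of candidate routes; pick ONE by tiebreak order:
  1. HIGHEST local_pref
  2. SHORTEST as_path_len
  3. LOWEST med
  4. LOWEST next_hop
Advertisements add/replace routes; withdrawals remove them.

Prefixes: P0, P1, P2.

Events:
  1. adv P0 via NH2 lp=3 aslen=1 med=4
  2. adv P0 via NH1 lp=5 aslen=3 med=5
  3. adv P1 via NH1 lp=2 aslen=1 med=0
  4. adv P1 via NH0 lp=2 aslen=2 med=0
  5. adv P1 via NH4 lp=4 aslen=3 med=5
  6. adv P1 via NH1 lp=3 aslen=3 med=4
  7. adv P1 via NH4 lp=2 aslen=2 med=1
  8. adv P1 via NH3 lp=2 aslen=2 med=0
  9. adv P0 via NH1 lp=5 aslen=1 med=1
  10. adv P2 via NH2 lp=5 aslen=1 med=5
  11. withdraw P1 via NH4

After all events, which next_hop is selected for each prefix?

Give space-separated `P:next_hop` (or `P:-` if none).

Op 1: best P0=NH2 P1=- P2=-
Op 2: best P0=NH1 P1=- P2=-
Op 3: best P0=NH1 P1=NH1 P2=-
Op 4: best P0=NH1 P1=NH1 P2=-
Op 5: best P0=NH1 P1=NH4 P2=-
Op 6: best P0=NH1 P1=NH4 P2=-
Op 7: best P0=NH1 P1=NH1 P2=-
Op 8: best P0=NH1 P1=NH1 P2=-
Op 9: best P0=NH1 P1=NH1 P2=-
Op 10: best P0=NH1 P1=NH1 P2=NH2
Op 11: best P0=NH1 P1=NH1 P2=NH2

Answer: P0:NH1 P1:NH1 P2:NH2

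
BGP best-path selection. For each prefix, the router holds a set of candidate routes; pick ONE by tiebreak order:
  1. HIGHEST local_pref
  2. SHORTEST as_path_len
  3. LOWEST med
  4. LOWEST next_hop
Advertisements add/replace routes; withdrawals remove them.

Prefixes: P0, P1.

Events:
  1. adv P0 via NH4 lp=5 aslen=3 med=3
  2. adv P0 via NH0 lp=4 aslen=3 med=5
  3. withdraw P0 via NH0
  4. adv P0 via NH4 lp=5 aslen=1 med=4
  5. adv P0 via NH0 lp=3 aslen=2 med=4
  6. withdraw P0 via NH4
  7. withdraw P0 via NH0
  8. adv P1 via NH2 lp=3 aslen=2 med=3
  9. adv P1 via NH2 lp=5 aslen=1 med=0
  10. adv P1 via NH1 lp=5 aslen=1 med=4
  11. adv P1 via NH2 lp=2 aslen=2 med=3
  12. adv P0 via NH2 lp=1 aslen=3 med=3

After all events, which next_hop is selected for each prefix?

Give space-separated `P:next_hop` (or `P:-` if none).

Op 1: best P0=NH4 P1=-
Op 2: best P0=NH4 P1=-
Op 3: best P0=NH4 P1=-
Op 4: best P0=NH4 P1=-
Op 5: best P0=NH4 P1=-
Op 6: best P0=NH0 P1=-
Op 7: best P0=- P1=-
Op 8: best P0=- P1=NH2
Op 9: best P0=- P1=NH2
Op 10: best P0=- P1=NH2
Op 11: best P0=- P1=NH1
Op 12: best P0=NH2 P1=NH1

Answer: P0:NH2 P1:NH1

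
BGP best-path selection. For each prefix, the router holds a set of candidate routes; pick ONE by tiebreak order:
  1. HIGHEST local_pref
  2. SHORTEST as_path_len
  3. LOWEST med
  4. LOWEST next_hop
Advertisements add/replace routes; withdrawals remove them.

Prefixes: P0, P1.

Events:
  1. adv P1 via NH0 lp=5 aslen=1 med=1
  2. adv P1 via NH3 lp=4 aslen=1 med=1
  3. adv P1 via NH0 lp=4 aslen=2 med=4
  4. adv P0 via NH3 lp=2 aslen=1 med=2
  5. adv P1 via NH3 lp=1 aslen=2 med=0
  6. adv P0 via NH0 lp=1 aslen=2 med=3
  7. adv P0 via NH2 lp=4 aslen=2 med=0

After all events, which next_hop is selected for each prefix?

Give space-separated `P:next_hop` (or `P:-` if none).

Op 1: best P0=- P1=NH0
Op 2: best P0=- P1=NH0
Op 3: best P0=- P1=NH3
Op 4: best P0=NH3 P1=NH3
Op 5: best P0=NH3 P1=NH0
Op 6: best P0=NH3 P1=NH0
Op 7: best P0=NH2 P1=NH0

Answer: P0:NH2 P1:NH0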